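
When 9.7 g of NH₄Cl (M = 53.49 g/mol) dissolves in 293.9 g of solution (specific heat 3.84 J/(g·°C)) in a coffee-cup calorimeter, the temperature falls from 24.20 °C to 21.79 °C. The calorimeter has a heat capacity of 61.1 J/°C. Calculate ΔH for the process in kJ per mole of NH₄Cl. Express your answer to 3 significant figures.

ΔH = 15.8 kJ/mol

|ΔT| = |21.79 − 24.20| = 2.41 °C
|q_surr| = (293.9 × 3.84 + 61.1) × 2.41 = 1189.676 × 2.41 = 2867 J
n(NH₄Cl) = 9.7 / 53.49 = 0.1813 mol
Temperature fell, so q_rxn = +|q_surr| = 2.867 kJ
ΔH = q_rxn / n = 15.81 kJ/mol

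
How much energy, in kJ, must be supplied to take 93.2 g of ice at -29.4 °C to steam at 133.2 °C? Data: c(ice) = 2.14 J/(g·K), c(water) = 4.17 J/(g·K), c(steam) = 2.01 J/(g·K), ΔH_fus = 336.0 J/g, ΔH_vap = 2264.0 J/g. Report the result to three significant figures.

q = 293 kJ

q1 (heat ice -29.4→0.0 °C): 93.2 × 2.14 × 29.4 = 5864 J
q2 (melt at 0 °C): 93.2 × 336.0 = 31315 J
q3 (heat water 0.0→100.0 °C): 93.2 × 4.17 × 100.0 = 38864 J
q4 (vaporize at 100 °C): 93.2 × 2264.0 = 211005 J
q5 (heat steam 100.0→133.2 °C): 93.2 × 2.01 × 33.2 = 6219 J
Total: 5864 + 31315 + 38864 + 211005 + 6219 = 293267 J = 293 kJ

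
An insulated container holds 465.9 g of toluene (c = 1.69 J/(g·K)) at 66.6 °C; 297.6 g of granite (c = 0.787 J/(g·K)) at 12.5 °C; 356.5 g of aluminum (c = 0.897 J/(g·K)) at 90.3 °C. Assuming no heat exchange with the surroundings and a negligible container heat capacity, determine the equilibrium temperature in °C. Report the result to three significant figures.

T_f = 62.8 °C

Σ mᵢcᵢ(T − Tᵢ) = 0  ⇒  T = Σ mᵢcᵢTᵢ / Σ mᵢcᵢ
Σ mᵢcᵢ = 465.9×1.69 + 297.6×0.787 + 356.5×0.897 = 1341.3627
Σ mᵢcᵢTᵢ = 787.371×66.6 + 234.2112×12.5 + 319.7805×90.3 = 84243
T = 84243 / 1341.3627 = 62.80 °C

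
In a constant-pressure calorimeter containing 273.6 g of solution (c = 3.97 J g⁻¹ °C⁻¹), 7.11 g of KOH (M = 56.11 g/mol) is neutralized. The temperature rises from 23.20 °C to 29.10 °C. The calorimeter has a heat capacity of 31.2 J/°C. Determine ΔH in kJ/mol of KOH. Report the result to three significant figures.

|ΔT| = |29.10 − 23.20| = 5.90 °C
|q_surr| = (273.6 × 3.97 + 31.2) × 5.90 = 1117.392 × 5.90 = 6593 J
n(KOH) = 7.11 / 56.11 = 0.1267 mol
Temperature rose, so q_rxn = −|q_surr| = -6.593 kJ
ΔH = q_rxn / n = -52.04 kJ/mol

ΔH = -52.0 kJ/mol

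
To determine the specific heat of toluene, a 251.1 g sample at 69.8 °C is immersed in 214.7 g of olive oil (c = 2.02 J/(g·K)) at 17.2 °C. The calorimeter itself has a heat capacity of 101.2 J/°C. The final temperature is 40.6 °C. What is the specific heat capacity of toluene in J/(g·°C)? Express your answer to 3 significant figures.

q_gained = (214.7 × 2.02 + 101.2) × (40.6 − 17.2) = 12520 J
q_lost = 251.1 × c × (69.8 − 40.6) = 7332.12 c
Set equal: c = 12520 / 7332.12 = 1.71 J/(g·°C)

c = 1.71 J/(g·°C)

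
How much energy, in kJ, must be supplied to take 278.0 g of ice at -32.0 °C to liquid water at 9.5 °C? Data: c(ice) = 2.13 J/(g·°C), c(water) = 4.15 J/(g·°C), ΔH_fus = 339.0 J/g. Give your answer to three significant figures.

q1 (heat ice -32.0→0.0 °C): 278.0 × 2.13 × 32.0 = 18948 J
q2 (melt at 0 °C): 278.0 × 339.0 = 94242 J
q3 (heat water 0.0→9.5 °C): 278.0 × 4.15 × 9.5 = 10960 J
Total: 18948 + 94242 + 10960 = 124150 J = 124 kJ

q = 124 kJ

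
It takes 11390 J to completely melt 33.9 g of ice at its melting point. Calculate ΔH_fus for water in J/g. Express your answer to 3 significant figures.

ΔH_fus = 336 J/g

ΔH_fus = q / m = 11390 / 33.9 = 336 J/g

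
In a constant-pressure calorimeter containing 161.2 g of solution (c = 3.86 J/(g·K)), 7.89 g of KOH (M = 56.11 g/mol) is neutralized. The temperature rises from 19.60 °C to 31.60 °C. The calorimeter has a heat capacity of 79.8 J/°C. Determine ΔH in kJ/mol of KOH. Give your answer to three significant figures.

|ΔT| = |31.60 − 19.60| = 12.00 °C
|q_surr| = (161.2 × 3.86 + 79.8) × 12.00 = 702.032 × 12.00 = 8424 J
n(KOH) = 7.89 / 56.11 = 0.1406 mol
Temperature rose, so q_rxn = −|q_surr| = -8.424 kJ
ΔH = q_rxn / n = -59.91 kJ/mol

ΔH = -59.9 kJ/mol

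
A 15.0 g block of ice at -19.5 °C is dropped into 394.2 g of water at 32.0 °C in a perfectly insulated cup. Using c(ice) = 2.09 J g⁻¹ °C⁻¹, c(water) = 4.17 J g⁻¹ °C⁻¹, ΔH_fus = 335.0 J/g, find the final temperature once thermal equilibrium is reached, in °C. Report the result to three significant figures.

Heat to bring ice to 0 °C and melt it: q₁ = 15.0×2.09×19.5 + 15.0×335.0 = 5636.3 J
Heat the water can supply cooling to 0 °C: 394.2×4.17×32.0 = 52602.0 J > q₁, so all ice melts.
Energy balance: 394.2×4.17×(32.0 − T) = 5636.3 + 15.0×4.17×(T − 0)
1643.814(32.0 − T) = 5636.3 + 62.55 T
52602.0 − 5636.3 = 1706.364 T
T = 46965.7 / 1706.364 = 27.52 °C

T_f = 27.5 °C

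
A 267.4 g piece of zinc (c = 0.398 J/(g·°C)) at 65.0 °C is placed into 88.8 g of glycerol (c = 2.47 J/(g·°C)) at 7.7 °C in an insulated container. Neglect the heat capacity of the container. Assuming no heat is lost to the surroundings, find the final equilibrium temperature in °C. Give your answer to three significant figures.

Heat lost by zinc = heat gained by glycerol.
(267.4)(0.398)(65.0 − T) = (88.8)(2.47)(T − 7.7)
106.4252 (65.0 − T) = 219.336 (T − 7.7)
6917.6 − 106.4252 T = 219.336 T − 1688.9
8606.5 = 325.7612 T
T = 26.42 °C

T_f = 26.4 °C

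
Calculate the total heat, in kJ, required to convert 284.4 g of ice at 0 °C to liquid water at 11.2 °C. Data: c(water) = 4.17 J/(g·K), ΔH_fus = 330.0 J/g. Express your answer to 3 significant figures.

q1 (melt at 0 °C): 284.4 × 330.0 = 93852 J
q2 (heat water 0.0→11.2 °C): 284.4 × 4.17 × 11.2 = 13283 J
Total: 93852 + 13283 = 107135 J = 107 kJ

q = 107 kJ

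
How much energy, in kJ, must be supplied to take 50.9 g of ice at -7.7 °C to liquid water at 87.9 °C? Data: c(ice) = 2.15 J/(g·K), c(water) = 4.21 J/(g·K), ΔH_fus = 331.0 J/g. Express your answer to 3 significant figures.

q = 36.5 kJ

q1 (heat ice -7.7→0.0 °C): 50.9 × 2.15 × 7.7 = 843 J
q2 (melt at 0 °C): 50.9 × 331.0 = 16848 J
q3 (heat water 0.0→87.9 °C): 50.9 × 4.21 × 87.9 = 18836 J
Total: 843 + 16848 + 18836 = 36527 J = 36.5 kJ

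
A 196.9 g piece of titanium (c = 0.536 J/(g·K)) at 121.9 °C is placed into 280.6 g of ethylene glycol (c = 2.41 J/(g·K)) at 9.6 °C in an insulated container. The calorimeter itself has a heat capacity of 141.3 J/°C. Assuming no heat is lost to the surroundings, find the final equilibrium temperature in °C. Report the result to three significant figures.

Heat lost by titanium = heat gained by ethylene glycol + calorimeter.
(196.9)(0.536)(121.9 − T) = [(280.6)(2.41) + 141.3](T − 9.6)
105.5384 (121.9 − T) = 817.546 (T − 9.6)
12865 − 105.5384 T = 817.546 T − 7848.4
20713.4 = 923.0844 T
T = 22.44 °C

T_f = 22.4 °C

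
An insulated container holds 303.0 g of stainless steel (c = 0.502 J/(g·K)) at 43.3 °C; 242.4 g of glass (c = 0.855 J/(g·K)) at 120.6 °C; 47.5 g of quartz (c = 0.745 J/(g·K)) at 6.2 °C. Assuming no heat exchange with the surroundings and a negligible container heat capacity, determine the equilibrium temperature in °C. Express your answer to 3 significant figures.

Σ mᵢcᵢ(T − Tᵢ) = 0  ⇒  T = Σ mᵢcᵢTᵢ / Σ mᵢcᵢ
Σ mᵢcᵢ = 303.0×0.502 + 242.4×0.855 + 47.5×0.745 = 394.7455
Σ mᵢcᵢTᵢ = 152.106×43.3 + 207.252×120.6 + 35.3875×6.2 = 31800
T = 31800 / 394.7455 = 80.56 °C

T_f = 80.6 °C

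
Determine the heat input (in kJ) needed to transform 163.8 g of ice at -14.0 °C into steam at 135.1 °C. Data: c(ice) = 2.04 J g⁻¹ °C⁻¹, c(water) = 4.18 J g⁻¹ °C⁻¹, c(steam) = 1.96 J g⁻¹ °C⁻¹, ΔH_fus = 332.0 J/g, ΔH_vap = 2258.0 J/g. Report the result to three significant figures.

q1 (heat ice -14.0→0.0 °C): 163.8 × 2.04 × 14.0 = 4678 J
q2 (melt at 0 °C): 163.8 × 332.0 = 54382 J
q3 (heat water 0.0→100.0 °C): 163.8 × 4.18 × 100.0 = 68468 J
q4 (vaporize at 100 °C): 163.8 × 2258.0 = 369860 J
q5 (heat steam 100.0→135.1 °C): 163.8 × 1.96 × 35.1 = 11269 J
Total: 4678 + 54382 + 68468 + 369860 + 11269 = 508657 J = 509 kJ

q = 509 kJ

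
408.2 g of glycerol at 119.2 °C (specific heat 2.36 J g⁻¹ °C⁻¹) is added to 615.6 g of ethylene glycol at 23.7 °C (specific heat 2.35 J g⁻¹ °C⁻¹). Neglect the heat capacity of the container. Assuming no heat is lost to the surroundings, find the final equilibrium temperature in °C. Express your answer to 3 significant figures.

T_f = 61.9 °C

Heat lost by glycerol = heat gained by ethylene glycol.
(408.2)(2.36)(119.2 − T) = (615.6)(2.35)(T − 23.7)
963.352 (119.2 − T) = 1446.66 (T − 23.7)
114830 − 963.352 T = 1446.66 T − 34286
149116 = 2410.012 T
T = 61.87 °C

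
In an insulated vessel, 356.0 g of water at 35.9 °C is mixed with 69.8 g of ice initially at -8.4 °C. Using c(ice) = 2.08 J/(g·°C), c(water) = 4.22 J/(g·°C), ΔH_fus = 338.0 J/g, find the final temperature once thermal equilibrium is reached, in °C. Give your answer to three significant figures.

T_f = 16.2 °C

Heat to bring ice to 0 °C and melt it: q₁ = 69.8×2.08×8.4 + 69.8×338.0 = 24812 J
Heat the water can supply cooling to 0 °C: 356.0×4.22×35.9 = 53933.3 J > q₁, so all ice melts.
Energy balance: 356.0×4.22×(35.9 − T) = 24812 + 69.8×4.22×(T − 0)
1502.32(35.9 − T) = 24812 + 294.556 T
53933.3 − 24812 = 1796.876 T
T = 29121.3 / 1796.876 = 16.21 °C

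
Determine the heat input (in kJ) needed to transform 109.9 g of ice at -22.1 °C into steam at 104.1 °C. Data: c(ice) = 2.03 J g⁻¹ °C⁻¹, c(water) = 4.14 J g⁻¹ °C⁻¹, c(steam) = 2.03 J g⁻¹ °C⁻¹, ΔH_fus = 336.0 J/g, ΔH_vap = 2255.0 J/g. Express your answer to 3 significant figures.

q1 (heat ice -22.1→0.0 °C): 109.9 × 2.03 × 22.1 = 4930 J
q2 (melt at 0 °C): 109.9 × 336.0 = 36926 J
q3 (heat water 0.0→100.0 °C): 109.9 × 4.14 × 100.0 = 45499 J
q4 (vaporize at 100 °C): 109.9 × 2255.0 = 247825 J
q5 (heat steam 100.0→104.1 °C): 109.9 × 2.03 × 4.1 = 915 J
Total: 4930 + 36926 + 45499 + 247825 + 915 = 336095 J = 336 kJ

q = 336 kJ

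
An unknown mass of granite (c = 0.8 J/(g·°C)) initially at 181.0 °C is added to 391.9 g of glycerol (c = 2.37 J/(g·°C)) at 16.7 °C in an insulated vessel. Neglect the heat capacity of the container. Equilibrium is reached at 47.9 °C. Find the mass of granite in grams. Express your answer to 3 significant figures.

m = 272 g

q_gained = (391.9 × 2.37) × (47.9 − 16.7) = 28980 J
q_lost = m × 0.8 × (181.0 − 47.9) = 106.48 m
m = 28980 / 106.48 = 272 g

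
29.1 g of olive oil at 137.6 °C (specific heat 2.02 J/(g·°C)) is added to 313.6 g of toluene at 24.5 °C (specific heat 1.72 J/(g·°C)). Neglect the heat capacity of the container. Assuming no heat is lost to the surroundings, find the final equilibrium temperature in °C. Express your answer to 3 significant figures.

T_f = 35.6 °C

Heat lost by olive oil = heat gained by toluene.
(29.1)(2.02)(137.6 − T) = (313.6)(1.72)(T − 24.5)
58.782 (137.6 − T) = 539.392 (T − 24.5)
8088.4 − 58.782 T = 539.392 T − 13215
21303.4 = 598.174 T
T = 35.61 °C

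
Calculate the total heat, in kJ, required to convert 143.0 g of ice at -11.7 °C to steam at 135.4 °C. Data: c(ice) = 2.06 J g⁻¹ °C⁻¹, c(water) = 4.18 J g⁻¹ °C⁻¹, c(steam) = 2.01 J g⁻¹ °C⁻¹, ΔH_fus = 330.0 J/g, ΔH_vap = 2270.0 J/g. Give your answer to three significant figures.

q1 (heat ice -11.7→0.0 °C): 143.0 × 2.06 × 11.7 = 3447 J
q2 (melt at 0 °C): 143.0 × 330.0 = 47190 J
q3 (heat water 0.0→100.0 °C): 143.0 × 4.18 × 100.0 = 59774 J
q4 (vaporize at 100 °C): 143.0 × 2270.0 = 324610 J
q5 (heat steam 100.0→135.4 °C): 143.0 × 2.01 × 35.4 = 10175 J
Total: 3447 + 47190 + 59774 + 324610 + 10175 = 445196 J = 445 kJ

q = 445 kJ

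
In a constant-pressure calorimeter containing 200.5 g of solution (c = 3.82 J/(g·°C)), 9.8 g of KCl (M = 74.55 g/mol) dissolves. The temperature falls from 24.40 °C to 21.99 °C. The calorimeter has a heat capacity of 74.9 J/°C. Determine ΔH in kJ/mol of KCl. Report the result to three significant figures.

ΔH = 15.4 kJ/mol

|ΔT| = |21.99 − 24.40| = 2.41 °C
|q_surr| = (200.5 × 3.82 + 74.9) × 2.41 = 840.81 × 2.41 = 2026 J
n(KCl) = 9.8 / 74.55 = 0.1315 mol
Temperature fell, so q_rxn = +|q_surr| = 2.026 kJ
ΔH = q_rxn / n = 15.41 kJ/mol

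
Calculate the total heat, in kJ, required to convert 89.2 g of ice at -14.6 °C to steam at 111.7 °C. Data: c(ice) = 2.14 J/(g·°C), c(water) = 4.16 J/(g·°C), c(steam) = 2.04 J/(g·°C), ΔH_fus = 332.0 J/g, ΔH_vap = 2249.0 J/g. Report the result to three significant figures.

q = 272 kJ

q1 (heat ice -14.6→0.0 °C): 89.2 × 2.14 × 14.6 = 2787 J
q2 (melt at 0 °C): 89.2 × 332.0 = 29614 J
q3 (heat water 0.0→100.0 °C): 89.2 × 4.16 × 100.0 = 37107 J
q4 (vaporize at 100 °C): 89.2 × 2249.0 = 200611 J
q5 (heat steam 100.0→111.7 °C): 89.2 × 2.04 × 11.7 = 2129 J
Total: 2787 + 29614 + 37107 + 200611 + 2129 = 272248 J = 272 kJ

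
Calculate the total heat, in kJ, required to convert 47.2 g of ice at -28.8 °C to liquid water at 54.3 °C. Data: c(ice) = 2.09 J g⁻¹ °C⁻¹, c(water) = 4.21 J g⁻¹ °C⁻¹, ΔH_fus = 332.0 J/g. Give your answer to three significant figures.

q = 29.3 kJ

q1 (heat ice -28.8→0.0 °C): 47.2 × 2.09 × 28.8 = 2841 J
q2 (melt at 0 °C): 47.2 × 332.0 = 15670 J
q3 (heat water 0.0→54.3 °C): 47.2 × 4.21 × 54.3 = 10790 J
Total: 2841 + 15670 + 10790 = 29301 J = 29.3 kJ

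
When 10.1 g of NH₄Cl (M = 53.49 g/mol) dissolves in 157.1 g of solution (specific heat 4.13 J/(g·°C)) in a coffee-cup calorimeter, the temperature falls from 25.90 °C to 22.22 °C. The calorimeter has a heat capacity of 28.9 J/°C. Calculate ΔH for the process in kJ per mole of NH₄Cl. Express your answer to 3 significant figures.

|ΔT| = |22.22 − 25.90| = 3.68 °C
|q_surr| = (157.1 × 4.13 + 28.9) × 3.68 = 677.723 × 3.68 = 2494 J
n(NH₄Cl) = 10.1 / 53.49 = 0.1888 mol
Temperature fell, so q_rxn = +|q_surr| = 2.494 kJ
ΔH = q_rxn / n = 13.21 kJ/mol

ΔH = 13.2 kJ/mol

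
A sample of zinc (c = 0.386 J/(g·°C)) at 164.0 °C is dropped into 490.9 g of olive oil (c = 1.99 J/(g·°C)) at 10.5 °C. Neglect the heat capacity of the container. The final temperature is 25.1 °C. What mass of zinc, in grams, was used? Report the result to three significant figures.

m = 266 g

q_gained = (490.9 × 1.99) × (25.1 − 10.5) = 14260 J
q_lost = m × 0.386 × (164.0 − 25.1) = 53.6154 m
m = 14260 / 53.6154 = 266 g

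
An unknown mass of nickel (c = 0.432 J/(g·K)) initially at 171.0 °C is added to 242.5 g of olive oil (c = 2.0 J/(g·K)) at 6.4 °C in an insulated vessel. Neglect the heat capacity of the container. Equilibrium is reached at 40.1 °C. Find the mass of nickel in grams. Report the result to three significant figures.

m = 289 g

q_gained = (242.5 × 2.0) × (40.1 − 6.4) = 16340 J
q_lost = m × 0.432 × (171.0 − 40.1) = 56.5488 m
m = 16340 / 56.5488 = 289 g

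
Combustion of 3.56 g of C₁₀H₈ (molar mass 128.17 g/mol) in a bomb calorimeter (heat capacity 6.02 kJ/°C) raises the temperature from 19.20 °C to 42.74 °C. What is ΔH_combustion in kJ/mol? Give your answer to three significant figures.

ΔT = 42.74 − 19.20 = 23.54 °C
q_cal = C_cal × ΔT = 6.02 × 23.54 = 141.7108 kJ
n = 3.56 / 128.17 = 0.02778 mol
q_rxn = −q_cal = -141.7108 kJ
ΔH = -141.7108 / 0.02778 = -5101 kJ/mol

ΔH = -5100 kJ/mol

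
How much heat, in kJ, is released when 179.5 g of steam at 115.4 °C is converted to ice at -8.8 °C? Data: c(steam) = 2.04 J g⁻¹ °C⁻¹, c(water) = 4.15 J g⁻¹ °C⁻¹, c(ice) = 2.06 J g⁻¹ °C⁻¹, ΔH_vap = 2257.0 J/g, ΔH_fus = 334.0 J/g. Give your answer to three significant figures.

q1 (cool steam 115.4→100 °C): 179.5 × 2.04 × 15.4 = 5639 J
q2 (condense at 100 °C): 179.5 × 2257.0 = 405132 J
q3 (cool water 100→0 °C): 179.5 × 4.15 × 100.0 = 74493 J
q4 (freeze at 0 °C): 179.5 × 334.0 = 59953 J
q5 (cool ice 0→-8.8 °C): 179.5 × 2.06 × 8.8 = 3254 J
Total: 5639 + 405132 + 74493 + 59953 + 3254 = 548471 J = 548 kJ

q = 548 kJ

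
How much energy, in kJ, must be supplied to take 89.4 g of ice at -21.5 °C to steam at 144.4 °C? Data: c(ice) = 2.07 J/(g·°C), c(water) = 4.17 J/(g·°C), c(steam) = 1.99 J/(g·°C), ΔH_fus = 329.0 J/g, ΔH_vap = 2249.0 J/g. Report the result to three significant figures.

q = 280 kJ

q1 (heat ice -21.5→0.0 °C): 89.4 × 2.07 × 21.5 = 3979 J
q2 (melt at 0 °C): 89.4 × 329.0 = 29413 J
q3 (heat water 0.0→100.0 °C): 89.4 × 4.17 × 100.0 = 37280 J
q4 (vaporize at 100 °C): 89.4 × 2249.0 = 201061 J
q5 (heat steam 100.0→144.4 °C): 89.4 × 1.99 × 44.4 = 7899 J
Total: 3979 + 29413 + 37280 + 201061 + 7899 = 279632 J = 280 kJ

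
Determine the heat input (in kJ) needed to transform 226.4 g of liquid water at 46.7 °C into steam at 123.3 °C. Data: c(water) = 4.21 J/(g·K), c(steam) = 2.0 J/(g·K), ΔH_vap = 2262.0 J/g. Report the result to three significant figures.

q = 573 kJ

q1 (heat water 46.7→100.0 °C): 226.4 × 4.21 × 53.3 = 50803 J
q2 (vaporize at 100 °C): 226.4 × 2262.0 = 512117 J
q3 (heat steam 100.0→123.3 °C): 226.4 × 2.0 × 23.3 = 10550 J
Total: 50803 + 512117 + 10550 = 573470 J = 573 kJ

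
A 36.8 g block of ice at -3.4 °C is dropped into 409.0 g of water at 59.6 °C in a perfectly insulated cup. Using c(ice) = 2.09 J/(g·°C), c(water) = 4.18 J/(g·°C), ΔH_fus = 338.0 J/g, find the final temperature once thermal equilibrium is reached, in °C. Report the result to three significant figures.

Heat to bring ice to 0 °C and melt it: q₁ = 36.8×2.09×3.4 + 36.8×338.0 = 12700 J
Heat the water can supply cooling to 0 °C: 409.0×4.18×59.6 = 101893 J > q₁, so all ice melts.
Energy balance: 409.0×4.18×(59.6 − T) = 12700 + 36.8×4.18×(T − 0)
1709.62(59.6 − T) = 12700 + 153.824 T
101893 − 12700 = 1863.444 T
T = 89193 / 1863.444 = 47.86 °C

T_f = 47.9 °C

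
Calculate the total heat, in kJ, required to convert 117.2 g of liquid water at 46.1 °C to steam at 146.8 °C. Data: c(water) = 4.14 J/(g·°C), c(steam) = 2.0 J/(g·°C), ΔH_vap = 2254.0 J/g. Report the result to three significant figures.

q1 (heat water 46.1→100.0 °C): 117.2 × 4.14 × 53.9 = 26153 J
q2 (vaporize at 100 °C): 117.2 × 2254.0 = 264169 J
q3 (heat steam 100.0→146.8 °C): 117.2 × 2.0 × 46.8 = 10970 J
Total: 26153 + 264169 + 10970 = 301292 J = 301 kJ

q = 301 kJ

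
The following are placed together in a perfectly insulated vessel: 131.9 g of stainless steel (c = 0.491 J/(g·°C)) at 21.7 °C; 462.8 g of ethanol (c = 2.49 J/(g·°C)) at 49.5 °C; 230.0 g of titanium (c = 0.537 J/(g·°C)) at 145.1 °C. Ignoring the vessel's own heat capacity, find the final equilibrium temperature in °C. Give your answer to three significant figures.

T_f = 57.0 °C

Σ mᵢcᵢ(T − Tᵢ) = 0  ⇒  T = Σ mᵢcᵢTᵢ / Σ mᵢcᵢ
Σ mᵢcᵢ = 131.9×0.491 + 462.8×2.49 + 230.0×0.537 = 1340.6449
Σ mᵢcᵢTᵢ = 64.7629×21.7 + 1152.372×49.5 + 123.51×145.1 = 76369
T = 76369 / 1340.6449 = 56.96 °C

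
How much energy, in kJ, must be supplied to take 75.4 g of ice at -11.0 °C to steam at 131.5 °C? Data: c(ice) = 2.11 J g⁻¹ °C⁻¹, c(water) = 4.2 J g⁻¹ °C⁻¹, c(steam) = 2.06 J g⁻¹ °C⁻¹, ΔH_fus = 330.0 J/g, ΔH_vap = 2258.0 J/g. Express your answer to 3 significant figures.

q1 (heat ice -11.0→0.0 °C): 75.4 × 2.11 × 11.0 = 1750 J
q2 (melt at 0 °C): 75.4 × 330.0 = 24882 J
q3 (heat water 0.0→100.0 °C): 75.4 × 4.2 × 100.0 = 31668 J
q4 (vaporize at 100 °C): 75.4 × 2258.0 = 170253 J
q5 (heat steam 100.0→131.5 °C): 75.4 × 2.06 × 31.5 = 4893 J
Total: 1750 + 24882 + 31668 + 170253 + 4893 = 233446 J = 233 kJ

q = 233 kJ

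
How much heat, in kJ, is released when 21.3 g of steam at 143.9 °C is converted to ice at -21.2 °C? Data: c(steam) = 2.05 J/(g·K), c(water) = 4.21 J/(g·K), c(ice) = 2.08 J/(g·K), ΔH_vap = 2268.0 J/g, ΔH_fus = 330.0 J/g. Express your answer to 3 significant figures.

q = 67.2 kJ

q1 (cool steam 143.9→100 °C): 21.3 × 2.05 × 43.9 = 1917 J
q2 (condense at 100 °C): 21.3 × 2268.0 = 48308 J
q3 (cool water 100→0 °C): 21.3 × 4.21 × 100.0 = 8967 J
q4 (freeze at 0 °C): 21.3 × 330.0 = 7029 J
q5 (cool ice 0→-21.2 °C): 21.3 × 2.08 × 21.2 = 939 J
Total: 1917 + 48308 + 8967 + 7029 + 939 = 67160 J = 67.2 kJ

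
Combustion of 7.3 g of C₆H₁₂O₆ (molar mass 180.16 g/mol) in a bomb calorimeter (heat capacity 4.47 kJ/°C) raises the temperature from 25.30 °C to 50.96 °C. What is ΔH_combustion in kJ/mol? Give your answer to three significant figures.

ΔT = 50.96 − 25.30 = 25.66 °C
q_cal = C_cal × ΔT = 4.47 × 25.66 = 114.7002 kJ
n = 7.3 / 180.16 = 0.04052 mol
q_rxn = −q_cal = -114.7002 kJ
ΔH = -114.7002 / 0.04052 = -2831 kJ/mol

ΔH = -2830 kJ/mol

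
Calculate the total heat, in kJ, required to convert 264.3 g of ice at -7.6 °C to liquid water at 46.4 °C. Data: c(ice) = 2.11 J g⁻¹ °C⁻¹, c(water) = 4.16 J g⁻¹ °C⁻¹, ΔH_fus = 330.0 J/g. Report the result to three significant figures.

q = 142 kJ

q1 (heat ice -7.6→0.0 °C): 264.3 × 2.11 × 7.6 = 4238 J
q2 (melt at 0 °C): 264.3 × 330.0 = 87219 J
q3 (heat water 0.0→46.4 °C): 264.3 × 4.16 × 46.4 = 51016 J
Total: 4238 + 87219 + 51016 = 142473 J = 142 kJ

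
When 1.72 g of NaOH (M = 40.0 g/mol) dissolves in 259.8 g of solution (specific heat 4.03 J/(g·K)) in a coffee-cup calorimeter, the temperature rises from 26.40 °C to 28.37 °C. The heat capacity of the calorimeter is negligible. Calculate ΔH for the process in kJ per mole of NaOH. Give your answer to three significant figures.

|ΔT| = |28.37 − 26.40| = 1.97 °C
|q_surr| = (259.8 × 4.03) × 1.97 = 1046.994 × 1.97 = 2063 J
n(NaOH) = 1.72 / 40.0 = 0.04300 mol
Temperature rose, so q_rxn = −|q_surr| = -2.063 kJ
ΔH = q_rxn / n = -47.98 kJ/mol

ΔH = -48.0 kJ/mol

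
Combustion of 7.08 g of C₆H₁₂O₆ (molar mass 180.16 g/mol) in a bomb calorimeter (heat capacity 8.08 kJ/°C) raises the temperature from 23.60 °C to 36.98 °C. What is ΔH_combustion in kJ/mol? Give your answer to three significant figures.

ΔT = 36.98 − 23.60 = 13.38 °C
q_cal = C_cal × ΔT = 8.08 × 13.38 = 108.1104 kJ
n = 7.08 / 180.16 = 0.03930 mol
q_rxn = −q_cal = -108.1104 kJ
ΔH = -108.1104 / 0.03930 = -2751 kJ/mol

ΔH = -2750 kJ/mol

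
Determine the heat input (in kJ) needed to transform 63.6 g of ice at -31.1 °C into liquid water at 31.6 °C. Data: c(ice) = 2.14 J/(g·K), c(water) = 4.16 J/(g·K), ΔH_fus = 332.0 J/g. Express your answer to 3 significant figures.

q1 (heat ice -31.1→0.0 °C): 63.6 × 2.14 × 31.1 = 4233 J
q2 (melt at 0 °C): 63.6 × 332.0 = 21115 J
q3 (heat water 0.0→31.6 °C): 63.6 × 4.16 × 31.6 = 8361 J
Total: 4233 + 21115 + 8361 = 33709 J = 33.7 kJ

q = 33.7 kJ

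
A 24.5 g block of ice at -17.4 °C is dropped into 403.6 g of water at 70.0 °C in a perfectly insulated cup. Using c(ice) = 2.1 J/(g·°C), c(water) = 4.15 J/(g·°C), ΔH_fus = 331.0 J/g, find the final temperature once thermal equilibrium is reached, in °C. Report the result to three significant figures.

Heat to bring ice to 0 °C and melt it: q₁ = 24.5×2.1×17.4 + 24.5×331.0 = 9004.7 J
Heat the water can supply cooling to 0 °C: 403.6×4.15×70.0 = 117246 J > q₁, so all ice melts.
Energy balance: 403.6×4.15×(70.0 − T) = 9004.7 + 24.5×4.15×(T − 0)
1674.94(70.0 − T) = 9004.7 + 101.675 T
117246 − 9004.7 = 1776.615 T
T = 108241.3 / 1776.615 = 60.93 °C

T_f = 60.9 °C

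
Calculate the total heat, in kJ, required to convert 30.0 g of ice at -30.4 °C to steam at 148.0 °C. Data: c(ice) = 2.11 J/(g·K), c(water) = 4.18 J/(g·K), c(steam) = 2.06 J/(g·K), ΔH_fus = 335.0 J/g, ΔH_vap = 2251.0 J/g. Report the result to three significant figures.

q = 95.0 kJ

q1 (heat ice -30.4→0.0 °C): 30.0 × 2.11 × 30.4 = 1924 J
q2 (melt at 0 °C): 30.0 × 335.0 = 10050 J
q3 (heat water 0.0→100.0 °C): 30.0 × 4.18 × 100.0 = 12540 J
q4 (vaporize at 100 °C): 30.0 × 2251.0 = 67530 J
q5 (heat steam 100.0→148.0 °C): 30.0 × 2.06 × 48.0 = 2966 J
Total: 1924 + 10050 + 12540 + 67530 + 2966 = 95010 J = 95.0 kJ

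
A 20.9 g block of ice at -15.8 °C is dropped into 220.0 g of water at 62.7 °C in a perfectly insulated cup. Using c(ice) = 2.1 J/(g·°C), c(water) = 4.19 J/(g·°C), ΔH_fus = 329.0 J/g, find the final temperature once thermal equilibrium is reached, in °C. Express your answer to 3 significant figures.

Heat to bring ice to 0 °C and melt it: q₁ = 20.9×2.1×15.8 + 20.9×329.0 = 7569.6 J
Heat the water can supply cooling to 0 °C: 220.0×4.19×62.7 = 57796.9 J > q₁, so all ice melts.
Energy balance: 220.0×4.19×(62.7 − T) = 7569.6 + 20.9×4.19×(T − 0)
921.8(62.7 − T) = 7569.6 + 87.571 T
57796.9 − 7569.6 = 1009.371 T
T = 50227.3 / 1009.371 = 49.76 °C

T_f = 49.8 °C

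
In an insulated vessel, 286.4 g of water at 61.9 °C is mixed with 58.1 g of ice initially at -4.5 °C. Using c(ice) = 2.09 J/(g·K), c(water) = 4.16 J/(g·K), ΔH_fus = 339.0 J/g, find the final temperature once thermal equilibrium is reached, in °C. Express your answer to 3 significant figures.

T_f = 37.3 °C

Heat to bring ice to 0 °C and melt it: q₁ = 58.1×2.09×4.5 + 58.1×339.0 = 20242 J
Heat the water can supply cooling to 0 °C: 286.4×4.16×61.9 = 73749.1 J > q₁, so all ice melts.
Energy balance: 286.4×4.16×(61.9 − T) = 20242 + 58.1×4.16×(T − 0)
1191.424(61.9 − T) = 20242 + 241.696 T
73749.1 − 20242 = 1433.120 T
T = 53507.1 / 1433.120 = 37.34 °C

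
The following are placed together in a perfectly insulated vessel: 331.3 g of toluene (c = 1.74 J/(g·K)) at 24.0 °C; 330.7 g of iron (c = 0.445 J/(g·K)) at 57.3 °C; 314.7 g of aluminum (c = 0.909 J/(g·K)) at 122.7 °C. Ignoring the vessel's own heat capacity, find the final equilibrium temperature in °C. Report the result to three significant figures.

Σ mᵢcᵢ(T − Tᵢ) = 0  ⇒  T = Σ mᵢcᵢTᵢ / Σ mᵢcᵢ
Σ mᵢcᵢ = 331.3×1.74 + 330.7×0.445 + 314.7×0.909 = 1009.6858
Σ mᵢcᵢTᵢ = 576.462×24.0 + 147.1615×57.3 + 286.0623×122.7 = 57367
T = 57367 / 1009.6858 = 56.82 °C

T_f = 56.8 °C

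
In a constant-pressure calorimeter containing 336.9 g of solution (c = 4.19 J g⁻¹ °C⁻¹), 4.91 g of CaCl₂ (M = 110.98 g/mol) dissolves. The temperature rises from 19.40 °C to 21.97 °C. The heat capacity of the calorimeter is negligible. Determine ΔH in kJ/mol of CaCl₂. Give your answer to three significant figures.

ΔH = -82.0 kJ/mol

|ΔT| = |21.97 − 19.40| = 2.57 °C
|q_surr| = (336.9 × 4.19) × 2.57 = 1411.611 × 2.57 = 3628 J
n(CaCl₂) = 4.91 / 110.98 = 0.04424 mol
Temperature rose, so q_rxn = −|q_surr| = -3.628 kJ
ΔH = q_rxn / n = -82.01 kJ/mol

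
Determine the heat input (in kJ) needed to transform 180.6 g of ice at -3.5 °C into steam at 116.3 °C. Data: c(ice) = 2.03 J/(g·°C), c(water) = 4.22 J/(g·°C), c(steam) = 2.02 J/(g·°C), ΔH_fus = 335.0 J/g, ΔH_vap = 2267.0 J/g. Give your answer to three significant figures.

q1 (heat ice -3.5→0.0 °C): 180.6 × 2.03 × 3.5 = 1283 J
q2 (melt at 0 °C): 180.6 × 335.0 = 60501 J
q3 (heat water 0.0→100.0 °C): 180.6 × 4.22 × 100.0 = 76213 J
q4 (vaporize at 100 °C): 180.6 × 2267.0 = 409420 J
q5 (heat steam 100.0→116.3 °C): 180.6 × 2.02 × 16.3 = 5946 J
Total: 1283 + 60501 + 76213 + 409420 + 5946 = 553363 J = 553 kJ

q = 553 kJ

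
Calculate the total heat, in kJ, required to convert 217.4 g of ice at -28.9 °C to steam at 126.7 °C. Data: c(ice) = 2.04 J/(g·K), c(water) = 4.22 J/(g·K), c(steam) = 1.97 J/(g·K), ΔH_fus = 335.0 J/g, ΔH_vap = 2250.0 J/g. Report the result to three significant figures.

q1 (heat ice -28.9→0.0 °C): 217.4 × 2.04 × 28.9 = 12817 J
q2 (melt at 0 °C): 217.4 × 335.0 = 72829 J
q3 (heat water 0.0→100.0 °C): 217.4 × 4.22 × 100.0 = 91743 J
q4 (vaporize at 100 °C): 217.4 × 2250.0 = 489150 J
q5 (heat steam 100.0→126.7 °C): 217.4 × 1.97 × 26.7 = 11435 J
Total: 12817 + 72829 + 91743 + 489150 + 11435 = 677974 J = 678 kJ

q = 678 kJ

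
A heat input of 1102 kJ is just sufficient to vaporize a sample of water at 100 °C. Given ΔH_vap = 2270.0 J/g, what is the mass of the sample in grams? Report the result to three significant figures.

m = 485 g

m = q / ΔH_vap = 1102000 J / 2270.0 J/g = 485 g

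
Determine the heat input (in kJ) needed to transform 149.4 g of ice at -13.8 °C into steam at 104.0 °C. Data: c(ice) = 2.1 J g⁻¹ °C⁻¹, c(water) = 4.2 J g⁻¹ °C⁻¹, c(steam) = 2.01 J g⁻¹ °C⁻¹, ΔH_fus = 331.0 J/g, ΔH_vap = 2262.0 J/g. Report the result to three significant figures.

q = 456 kJ

q1 (heat ice -13.8→0.0 °C): 149.4 × 2.1 × 13.8 = 4330 J
q2 (melt at 0 °C): 149.4 × 331.0 = 49451 J
q3 (heat water 0.0→100.0 °C): 149.4 × 4.2 × 100.0 = 62748 J
q4 (vaporize at 100 °C): 149.4 × 2262.0 = 337943 J
q5 (heat steam 100.0→104.0 °C): 149.4 × 2.01 × 4.0 = 1201 J
Total: 4330 + 49451 + 62748 + 337943 + 1201 = 455673 J = 456 kJ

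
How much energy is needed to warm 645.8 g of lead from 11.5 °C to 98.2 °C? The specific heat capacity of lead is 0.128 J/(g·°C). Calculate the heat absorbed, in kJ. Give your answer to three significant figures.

q = m c ΔT = 645.8 × 0.128 × (98.2 − 11.5)
q = 645.8 × 0.128 × 86.7 = 7167 J = 7.17 kJ

q = 7.17 kJ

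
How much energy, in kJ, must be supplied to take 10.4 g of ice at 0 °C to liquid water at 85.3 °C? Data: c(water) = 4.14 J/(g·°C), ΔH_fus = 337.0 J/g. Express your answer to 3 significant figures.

q1 (melt at 0 °C): 10.4 × 337.0 = 3505 J
q2 (heat water 0.0→85.3 °C): 10.4 × 4.14 × 85.3 = 3673 J
Total: 3505 + 3673 = 7178 J = 7.18 kJ

q = 7.18 kJ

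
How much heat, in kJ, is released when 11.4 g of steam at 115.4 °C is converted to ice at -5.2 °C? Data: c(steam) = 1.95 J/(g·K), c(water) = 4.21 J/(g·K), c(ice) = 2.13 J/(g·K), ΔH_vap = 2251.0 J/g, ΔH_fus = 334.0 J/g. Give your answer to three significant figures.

q1 (cool steam 115.4→100 °C): 11.4 × 1.95 × 15.4 = 342 J
q2 (condense at 100 °C): 11.4 × 2251.0 = 25661 J
q3 (cool water 100→0 °C): 11.4 × 4.21 × 100.0 = 4799 J
q4 (freeze at 0 °C): 11.4 × 334.0 = 3808 J
q5 (cool ice 0→-5.2 °C): 11.4 × 2.13 × 5.2 = 126 J
Total: 342 + 25661 + 4799 + 3808 + 126 = 34736 J = 34.7 kJ

q = 34.7 kJ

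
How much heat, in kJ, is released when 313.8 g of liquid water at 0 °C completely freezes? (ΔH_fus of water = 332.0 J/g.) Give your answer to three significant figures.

q = 104 kJ

q = m × ΔH_fus = 313.8 × 332.0 = 104200 J = 104 kJ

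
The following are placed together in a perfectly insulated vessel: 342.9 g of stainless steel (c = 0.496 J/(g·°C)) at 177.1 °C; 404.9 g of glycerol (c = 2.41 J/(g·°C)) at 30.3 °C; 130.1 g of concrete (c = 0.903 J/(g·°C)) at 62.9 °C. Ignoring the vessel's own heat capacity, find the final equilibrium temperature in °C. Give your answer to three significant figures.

Σ mᵢcᵢ(T − Tᵢ) = 0  ⇒  T = Σ mᵢcᵢTᵢ / Σ mᵢcᵢ
Σ mᵢcᵢ = 342.9×0.496 + 404.9×2.41 + 130.1×0.903 = 1263.3677
Σ mᵢcᵢTᵢ = 170.0784×177.1 + 975.809×30.3 + 117.4803×62.9 = 67077
T = 67077 / 1263.3677 = 53.09 °C

T_f = 53.1 °C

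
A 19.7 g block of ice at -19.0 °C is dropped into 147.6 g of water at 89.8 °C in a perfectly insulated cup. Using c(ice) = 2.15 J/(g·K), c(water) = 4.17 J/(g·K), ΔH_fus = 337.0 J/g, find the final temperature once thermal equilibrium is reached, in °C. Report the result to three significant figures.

T_f = 68.6 °C

Heat to bring ice to 0 °C and melt it: q₁ = 19.7×2.15×19.0 + 19.7×337.0 = 7443.6 J
Heat the water can supply cooling to 0 °C: 147.6×4.17×89.8 = 55271.2 J > q₁, so all ice melts.
Energy balance: 147.6×4.17×(89.8 − T) = 7443.6 + 19.7×4.17×(T − 0)
615.492(89.8 − T) = 7443.6 + 82.149 T
55271.2 − 7443.6 = 697.641 T
T = 47827.6 / 697.641 = 68.56 °C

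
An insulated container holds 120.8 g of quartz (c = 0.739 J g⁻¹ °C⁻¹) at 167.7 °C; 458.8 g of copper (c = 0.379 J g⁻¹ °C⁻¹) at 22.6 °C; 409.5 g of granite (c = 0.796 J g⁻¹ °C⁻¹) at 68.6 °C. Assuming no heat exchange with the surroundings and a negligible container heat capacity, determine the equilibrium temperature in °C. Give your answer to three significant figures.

T_f = 70.0 °C

Σ mᵢcᵢ(T − Tᵢ) = 0  ⇒  T = Σ mᵢcᵢTᵢ / Σ mᵢcᵢ
Σ mᵢcᵢ = 120.8×0.739 + 458.8×0.379 + 409.5×0.796 = 589.1184
Σ mᵢcᵢTᵢ = 89.2712×167.7 + 173.8852×22.6 + 325.962×68.6 = 41262
T = 41262 / 589.1184 = 70.04 °C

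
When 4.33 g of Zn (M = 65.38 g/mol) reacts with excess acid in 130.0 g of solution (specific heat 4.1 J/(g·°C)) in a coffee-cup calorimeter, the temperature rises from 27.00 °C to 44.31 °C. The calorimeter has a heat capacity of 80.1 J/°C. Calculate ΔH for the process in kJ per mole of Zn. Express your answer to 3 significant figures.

ΔH = -160 kJ/mol

|ΔT| = |44.31 − 27.00| = 17.31 °C
|q_surr| = (130.0 × 4.1 + 80.1) × 17.31 = 613.1 × 17.31 = 10610 J
n(Zn) = 4.33 / 65.38 = 0.06623 mol
Temperature rose, so q_rxn = −|q_surr| = -10.61 kJ
ΔH = q_rxn / n = -160.2 kJ/mol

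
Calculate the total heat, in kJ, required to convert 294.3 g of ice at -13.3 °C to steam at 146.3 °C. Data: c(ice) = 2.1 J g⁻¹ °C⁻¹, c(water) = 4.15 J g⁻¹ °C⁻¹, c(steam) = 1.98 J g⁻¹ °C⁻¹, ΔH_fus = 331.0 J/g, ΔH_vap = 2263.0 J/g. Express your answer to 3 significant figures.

q1 (heat ice -13.3→0.0 °C): 294.3 × 2.1 × 13.3 = 8220 J
q2 (melt at 0 °C): 294.3 × 331.0 = 97413 J
q3 (heat water 0.0→100.0 °C): 294.3 × 4.15 × 100.0 = 122135 J
q4 (vaporize at 100 °C): 294.3 × 2263.0 = 666001 J
q5 (heat steam 100.0→146.3 °C): 294.3 × 1.98 × 46.3 = 26980 J
Total: 8220 + 97413 + 122135 + 666001 + 26980 = 920749 J = 921 kJ

q = 921 kJ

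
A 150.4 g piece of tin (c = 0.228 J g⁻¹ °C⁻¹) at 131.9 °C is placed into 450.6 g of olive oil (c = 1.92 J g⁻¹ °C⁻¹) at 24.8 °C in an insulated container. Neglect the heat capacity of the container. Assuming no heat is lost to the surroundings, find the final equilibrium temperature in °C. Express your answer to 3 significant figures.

Heat lost by tin = heat gained by olive oil.
(150.4)(0.228)(131.9 − T) = (450.6)(1.92)(T − 24.8)
34.2912 (131.9 − T) = 865.152 (T − 24.8)
4523.0 − 34.2912 T = 865.152 T − 21456
25979.0 = 899.4432 T
T = 28.88 °C

T_f = 28.9 °C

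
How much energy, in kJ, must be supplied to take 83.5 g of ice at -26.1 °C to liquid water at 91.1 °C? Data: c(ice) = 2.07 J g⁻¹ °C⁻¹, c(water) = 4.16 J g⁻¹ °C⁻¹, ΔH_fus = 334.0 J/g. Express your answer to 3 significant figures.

q1 (heat ice -26.1→0.0 °C): 83.5 × 2.07 × 26.1 = 4511 J
q2 (melt at 0 °C): 83.5 × 334.0 = 27889 J
q3 (heat water 0.0→91.1 °C): 83.5 × 4.16 × 91.1 = 31644 J
Total: 4511 + 27889 + 31644 = 64044 J = 64.0 kJ

q = 64.0 kJ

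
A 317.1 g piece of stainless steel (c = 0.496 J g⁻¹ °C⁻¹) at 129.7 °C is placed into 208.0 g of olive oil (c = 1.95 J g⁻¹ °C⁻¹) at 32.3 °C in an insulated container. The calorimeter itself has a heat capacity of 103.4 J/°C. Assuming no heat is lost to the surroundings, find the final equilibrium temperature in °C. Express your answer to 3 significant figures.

Heat lost by stainless steel = heat gained by olive oil + calorimeter.
(317.1)(0.496)(129.7 − T) = [(208.0)(1.95) + 103.4](T − 32.3)
157.2816 (129.7 − T) = 509.0 (T − 32.3)
20399 − 157.2816 T = 509.0 T − 16441
36840 = 666.2816 T
T = 55.29 °C

T_f = 55.3 °C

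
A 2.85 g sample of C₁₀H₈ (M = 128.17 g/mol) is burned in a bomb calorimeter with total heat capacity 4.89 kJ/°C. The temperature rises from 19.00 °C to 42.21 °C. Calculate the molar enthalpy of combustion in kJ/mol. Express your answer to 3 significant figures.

ΔH = -5100 kJ/mol

ΔT = 42.21 − 19.00 = 23.21 °C
q_cal = C_cal × ΔT = 4.89 × 23.21 = 113.4969 kJ
n = 2.85 / 128.17 = 0.02224 mol
q_rxn = −q_cal = -113.4969 kJ
ΔH = -113.4969 / 0.02224 = -5103 kJ/mol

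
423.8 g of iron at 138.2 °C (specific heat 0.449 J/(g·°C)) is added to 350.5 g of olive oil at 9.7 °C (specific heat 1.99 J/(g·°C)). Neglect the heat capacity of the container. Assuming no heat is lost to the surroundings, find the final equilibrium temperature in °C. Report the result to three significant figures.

Heat lost by iron = heat gained by olive oil.
(423.8)(0.449)(138.2 − T) = (350.5)(1.99)(T − 9.7)
190.2862 (138.2 − T) = 697.495 (T − 9.7)
26298 − 190.2862 T = 697.495 T − 6765.7
33063.7 = 887.7812 T
T = 37.24 °C

T_f = 37.2 °C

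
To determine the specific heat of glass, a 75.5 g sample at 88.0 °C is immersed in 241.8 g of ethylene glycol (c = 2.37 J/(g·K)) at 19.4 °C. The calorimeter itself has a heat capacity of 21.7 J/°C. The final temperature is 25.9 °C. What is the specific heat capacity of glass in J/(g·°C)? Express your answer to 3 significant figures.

c = 0.825 J/(g·°C)

q_gained = (241.8 × 2.37 + 21.7) × (25.9 − 19.4) = 3866 J
q_lost = 75.5 × c × (88.0 − 25.9) = 4688.55 c
Set equal: c = 3866 / 4688.55 = 0.825 J/(g·°C)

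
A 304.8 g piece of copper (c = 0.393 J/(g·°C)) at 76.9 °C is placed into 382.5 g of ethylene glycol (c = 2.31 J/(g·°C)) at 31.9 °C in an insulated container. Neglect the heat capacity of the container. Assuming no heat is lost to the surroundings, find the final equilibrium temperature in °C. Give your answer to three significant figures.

T_f = 37.3 °C

Heat lost by copper = heat gained by ethylene glycol.
(304.8)(0.393)(76.9 − T) = (382.5)(2.31)(T − 31.9)
119.7864 (76.9 − T) = 883.575 (T − 31.9)
9211.6 − 119.7864 T = 883.575 T − 28186
37397.6 = 1003.3614 T
T = 37.27 °C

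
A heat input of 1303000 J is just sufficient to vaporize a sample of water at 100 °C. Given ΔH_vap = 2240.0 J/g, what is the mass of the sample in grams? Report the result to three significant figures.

m = 582 g

m = q / ΔH_vap = 1303000 J / 2240.0 J/g = 582 g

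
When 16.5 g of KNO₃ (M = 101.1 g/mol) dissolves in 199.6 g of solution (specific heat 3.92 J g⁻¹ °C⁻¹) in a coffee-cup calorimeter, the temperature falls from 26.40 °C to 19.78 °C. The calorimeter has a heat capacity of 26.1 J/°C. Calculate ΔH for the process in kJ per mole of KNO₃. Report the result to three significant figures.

ΔH = 32.8 kJ/mol

|ΔT| = |19.78 − 26.40| = 6.62 °C
|q_surr| = (199.6 × 3.92 + 26.1) × 6.62 = 808.532 × 6.62 = 5352 J
n(KNO₃) = 16.5 / 101.1 = 0.1632 mol
Temperature fell, so q_rxn = +|q_surr| = 5.352 kJ
ΔH = q_rxn / n = 32.79 kJ/mol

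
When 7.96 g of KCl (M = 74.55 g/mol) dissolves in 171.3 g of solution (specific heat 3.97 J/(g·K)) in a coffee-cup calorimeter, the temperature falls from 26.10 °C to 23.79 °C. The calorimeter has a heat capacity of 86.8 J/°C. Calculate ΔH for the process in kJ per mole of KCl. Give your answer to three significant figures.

|ΔT| = |23.79 − 26.10| = 2.31 °C
|q_surr| = (171.3 × 3.97 + 86.8) × 2.31 = 766.861 × 2.31 = 1771 J
n(KCl) = 7.96 / 74.55 = 0.1068 mol
Temperature fell, so q_rxn = +|q_surr| = 1.771 kJ
ΔH = q_rxn / n = 16.58 kJ/mol

ΔH = 16.6 kJ/mol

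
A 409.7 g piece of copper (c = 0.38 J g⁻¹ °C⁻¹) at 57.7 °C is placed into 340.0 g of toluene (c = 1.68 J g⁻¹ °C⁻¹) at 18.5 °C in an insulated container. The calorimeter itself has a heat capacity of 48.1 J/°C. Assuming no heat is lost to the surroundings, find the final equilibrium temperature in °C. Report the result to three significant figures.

Heat lost by copper = heat gained by toluene + calorimeter.
(409.7)(0.38)(57.7 − T) = [(340.0)(1.68) + 48.1](T − 18.5)
155.686 (57.7 − T) = 619.3 (T − 18.5)
8983.1 − 155.686 T = 619.3 T − 11457
20440.1 = 774.986 T
T = 26.37 °C

T_f = 26.4 °C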